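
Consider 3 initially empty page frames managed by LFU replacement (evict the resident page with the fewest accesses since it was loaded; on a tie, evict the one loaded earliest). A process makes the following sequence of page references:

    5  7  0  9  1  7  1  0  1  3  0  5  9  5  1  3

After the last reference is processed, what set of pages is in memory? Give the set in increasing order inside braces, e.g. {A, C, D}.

{0, 1, 3}

5: fault, frames (5)
7: fault, frames (5 7)
0: fault, frames (5 7 0)
9: fault, evict 5, frames (7 0 9)
1: fault, evict 7, frames (0 9 1)
7: fault, evict 0, frames (9 1 7)
1: hit
0: fault, evict 9, frames (1 7 0)
1: hit
3: fault, evict 7, frames (1 0 3)
0: hit
5: fault, evict 3, frames (1 0 5)
9: fault, evict 5, frames (1 0 9)
5: fault, evict 9, frames (1 0 5)
1: hit
3: fault, evict 5, frames (1 0 3)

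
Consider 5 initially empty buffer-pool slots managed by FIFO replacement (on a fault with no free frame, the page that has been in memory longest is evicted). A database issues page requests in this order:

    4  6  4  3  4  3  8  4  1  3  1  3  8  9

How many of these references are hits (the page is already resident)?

4 → miss, frames {4}
6 → miss, frames {4,6}
4 → hit
3 → miss, frames {4,6,3}
4 → hit
3 → hit
8 → miss, frames {4,6,3,8}
4 → hit
1 → miss, frames {4,6,3,8,1}
3 → hit
1 → hit
3 → hit
8 → hit
9 → miss, evict 4, frames {6,3,8,1,9}
Hits: 8.

8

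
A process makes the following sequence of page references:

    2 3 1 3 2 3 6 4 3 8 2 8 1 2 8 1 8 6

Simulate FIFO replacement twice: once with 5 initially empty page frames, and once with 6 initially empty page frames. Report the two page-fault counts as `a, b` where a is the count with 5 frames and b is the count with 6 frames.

7, 6

5 frames: F F F . . . F F . F F . . . . . . . → 7 faults.
6 frames: F F F . . . F F . F . . . . . . . . → 6 faults.
6 < 7: adding a frame reduced faults, as is typical.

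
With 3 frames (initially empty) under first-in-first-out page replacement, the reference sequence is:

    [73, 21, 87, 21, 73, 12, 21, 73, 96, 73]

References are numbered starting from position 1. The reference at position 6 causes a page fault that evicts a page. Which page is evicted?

pos 1: 73 -> miss, frames {73}
pos 2: 21 -> miss, frames {73,21}
pos 3: 87 -> miss, frames {73,21,87}
pos 4: 21 -> hit
pos 5: 73 -> hit
pos 6: 12 -> miss, evict 73, frames {21,87,12}
At position 6, page 73 is evicted.

73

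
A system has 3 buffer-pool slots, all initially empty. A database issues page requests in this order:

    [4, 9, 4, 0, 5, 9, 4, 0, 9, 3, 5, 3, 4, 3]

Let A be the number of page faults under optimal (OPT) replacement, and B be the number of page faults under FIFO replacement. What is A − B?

-2

Under OPT: F F . F F . . F . F . . F . → 7 faults.
Under FIFO: F F . F F . F . F F F . F . → 9 faults.
A − B = 7 − 9 = -2.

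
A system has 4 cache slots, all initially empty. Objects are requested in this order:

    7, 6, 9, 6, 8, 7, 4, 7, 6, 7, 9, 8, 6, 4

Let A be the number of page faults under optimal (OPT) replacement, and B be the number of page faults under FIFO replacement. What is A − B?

-4

Under OPT: F F F . F . F . . . . F . . → 6 faults.
Under FIFO: F F F . F . F F F . F F . F → 10 faults.
A − B = 6 − 10 = -4.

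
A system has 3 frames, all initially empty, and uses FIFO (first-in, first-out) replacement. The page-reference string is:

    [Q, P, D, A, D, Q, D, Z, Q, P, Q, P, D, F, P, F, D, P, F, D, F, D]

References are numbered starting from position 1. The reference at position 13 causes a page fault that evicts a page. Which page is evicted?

Q

pos 1: Q: miss, frames (Q)
pos 2: P: miss, frames (Q P)
pos 3: D: miss, frames (Q P D)
pos 4: A: miss, evict Q, frames (P D A)
pos 5: D: hit
pos 6: Q: miss, evict P, frames (D A Q)
pos 7: D: hit
pos 8: Z: miss, evict D, frames (A Q Z)
pos 9: Q: hit
pos 10: P: miss, evict A, frames (Q Z P)
pos 11: Q: hit
pos 12: P: hit
pos 13: D: miss, evict Q, frames (Z P D)
At position 13, page Q is evicted.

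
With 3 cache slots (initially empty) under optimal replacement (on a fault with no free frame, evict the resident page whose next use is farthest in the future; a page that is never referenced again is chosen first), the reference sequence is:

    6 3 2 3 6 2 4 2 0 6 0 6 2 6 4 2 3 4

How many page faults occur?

6 → fault, frames [6]
3 → fault, frames [6, 3]
2 → fault, frames [6, 3, 2]
3 → hit
6 → hit
2 → hit
4 → fault, evict 3, frames [6, 2, 4]
2 → hit
0 → fault, evict 4, frames [6, 2, 0]
6 → hit
0 → hit
6 → hit
2 → hit
6 → hit
4 → fault, evict 0, frames [6, 2, 4]
2 → hit
3 → fault, evict 2, frames [6, 4, 3]
4 → hit
Page faults: 7.

7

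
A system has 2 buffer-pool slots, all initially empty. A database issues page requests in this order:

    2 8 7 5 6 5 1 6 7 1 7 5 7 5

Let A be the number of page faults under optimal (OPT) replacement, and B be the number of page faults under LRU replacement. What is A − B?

-2

Under OPT: F F F F F . F . F . . F . . → 8 faults.
Under LRU: F F F F F . F F F F . F . . → 10 faults.
A − B = 8 − 10 = -2.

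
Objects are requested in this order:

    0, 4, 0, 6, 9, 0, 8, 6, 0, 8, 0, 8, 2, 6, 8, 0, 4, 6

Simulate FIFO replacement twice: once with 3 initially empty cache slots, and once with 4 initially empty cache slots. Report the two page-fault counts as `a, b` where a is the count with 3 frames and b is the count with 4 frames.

11, 9

3 frames: F F . F F F F F . . . . F . . F F F → 11 faults.
4 frames: F F . F F . F . F . . . F F . . F . → 9 faults.
9 < 11: adding a frame reduced faults, as is typical.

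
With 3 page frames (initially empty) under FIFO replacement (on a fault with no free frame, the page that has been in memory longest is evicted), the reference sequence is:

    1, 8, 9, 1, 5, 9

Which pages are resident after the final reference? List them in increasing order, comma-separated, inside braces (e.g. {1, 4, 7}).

{5, 8, 9}

1 → miss, frames [1]
8 → miss, frames [1, 8]
9 → miss, frames [1, 8, 9]
1 → hit
5 → miss, evict 1, frames [8, 9, 5]
9 → hit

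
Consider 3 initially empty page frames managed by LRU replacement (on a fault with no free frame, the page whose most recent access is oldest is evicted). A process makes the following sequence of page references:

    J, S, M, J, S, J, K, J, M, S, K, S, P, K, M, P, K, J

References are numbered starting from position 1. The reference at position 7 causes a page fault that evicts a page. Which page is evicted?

pos 1: J → fault, frames (J)
pos 2: S → fault, frames (J S)
pos 3: M → fault, frames (J S M)
pos 4: J → hit
pos 5: S → hit
pos 6: J → hit
pos 7: K → fault, evict M, frames (S J K)
At position 7, page M is evicted.

M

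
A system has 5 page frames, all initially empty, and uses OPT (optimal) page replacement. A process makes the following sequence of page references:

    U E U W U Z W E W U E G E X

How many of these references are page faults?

U -> miss, frames {U}
E -> miss, frames {U,E}
U -> hit
W -> miss, frames {U,E,W}
U -> hit
Z -> miss, frames {U,E,W,Z}
W -> hit
E -> hit
W -> hit
U -> hit
E -> hit
G -> miss, frames {U,E,W,Z,G}
E -> hit
X -> miss, evict G, frames {U,E,W,Z,X}
Page faults: 6.

6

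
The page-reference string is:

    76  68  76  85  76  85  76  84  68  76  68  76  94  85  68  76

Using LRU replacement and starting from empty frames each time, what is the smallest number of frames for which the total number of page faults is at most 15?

f=1: 16 faults
f=2: 10 faults
f=3: 9 faults
f=4: 6 faults
f=5: 5 faults
Smallest f with faults ≤ 15 is 2.

2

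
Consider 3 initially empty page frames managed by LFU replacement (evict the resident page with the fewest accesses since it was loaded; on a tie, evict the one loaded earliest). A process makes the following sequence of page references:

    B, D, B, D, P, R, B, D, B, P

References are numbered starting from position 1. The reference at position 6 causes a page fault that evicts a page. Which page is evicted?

P

pos 1: B -> fault, frames (B)
pos 2: D -> fault, frames (B D)
pos 3: B -> hit
pos 4: D -> hit
pos 5: P -> fault, frames (B D P)
pos 6: R -> fault, evict P, frames (B D R)
At position 6, page P is evicted.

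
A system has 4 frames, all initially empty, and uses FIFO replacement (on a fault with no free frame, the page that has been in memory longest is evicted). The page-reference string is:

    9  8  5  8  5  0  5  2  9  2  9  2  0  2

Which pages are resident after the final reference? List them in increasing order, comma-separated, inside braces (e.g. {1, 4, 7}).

{0, 2, 5, 9}

9 -> fault, frames [9]
8 -> fault, frames [9, 8]
5 -> fault, frames [9, 8, 5]
8 -> hit
5 -> hit
0 -> fault, frames [9, 8, 5, 0]
5 -> hit
2 -> fault, evict 9, frames [8, 5, 0, 2]
9 -> fault, evict 8, frames [5, 0, 2, 9]
2 -> hit
9 -> hit
2 -> hit
0 -> hit
2 -> hit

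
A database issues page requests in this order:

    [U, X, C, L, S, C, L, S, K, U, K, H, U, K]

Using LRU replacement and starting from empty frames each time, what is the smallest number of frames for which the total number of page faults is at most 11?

3

f=1: 14 faults
f=2: 13 faults
f=3: 8 faults
f=4: 8 faults
f=5: 8 faults
f=6: 7 faults
f=7: 7 faults
Smallest f with faults ≤ 11 is 3.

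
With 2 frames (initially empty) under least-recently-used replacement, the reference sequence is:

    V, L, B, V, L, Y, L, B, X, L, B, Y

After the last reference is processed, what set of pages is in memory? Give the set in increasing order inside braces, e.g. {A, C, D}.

{B, Y}

V -> fault, frames [V]
L -> fault, frames [V, L]
B -> fault, evict V, frames [L, B]
V -> fault, evict L, frames [B, V]
L -> fault, evict B, frames [V, L]
Y -> fault, evict V, frames [L, Y]
L -> hit
B -> fault, evict Y, frames [L, B]
X -> fault, evict L, frames [B, X]
L -> fault, evict B, frames [X, L]
B -> fault, evict X, frames [L, B]
Y -> fault, evict L, frames [B, Y]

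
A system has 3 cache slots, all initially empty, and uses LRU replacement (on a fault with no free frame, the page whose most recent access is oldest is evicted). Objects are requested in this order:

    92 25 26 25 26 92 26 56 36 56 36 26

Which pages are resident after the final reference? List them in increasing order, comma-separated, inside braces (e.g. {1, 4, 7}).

92: fault, frames {92}
25: fault, frames {92,25}
26: fault, frames {92,25,26}
25: hit
26: hit
92: hit
26: hit
56: fault, evict 25, frames {92,26,56}
36: fault, evict 92, frames {26,56,36}
56: hit
36: hit
26: hit

{26, 36, 56}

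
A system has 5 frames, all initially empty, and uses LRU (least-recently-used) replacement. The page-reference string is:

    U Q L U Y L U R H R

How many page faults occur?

U: miss, frames (U)
Q: miss, frames (U Q)
L: miss, frames (U Q L)
U: hit
Y: miss, frames (Q L U Y)
L: hit
U: hit
R: miss, frames (Q Y L U R)
H: miss, evict Q, frames (Y L U R H)
R: hit
Page faults: 6.

6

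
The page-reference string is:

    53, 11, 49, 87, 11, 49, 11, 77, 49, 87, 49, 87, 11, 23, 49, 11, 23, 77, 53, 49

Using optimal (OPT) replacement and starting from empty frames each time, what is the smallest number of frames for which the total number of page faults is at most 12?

f=1: 20 faults
f=2: 13 faults
f=3: 9 faults
f=4: 7 faults
f=5: 6 faults
f=6: 6 faults
Smallest f with faults ≤ 12 is 3.

3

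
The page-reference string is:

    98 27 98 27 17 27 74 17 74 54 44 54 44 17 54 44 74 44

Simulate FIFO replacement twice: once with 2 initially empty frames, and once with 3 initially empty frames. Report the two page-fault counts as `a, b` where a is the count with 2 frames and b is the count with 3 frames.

10, 8

2 frames: F F . . F . F . . F F . . F F F F . → 10 faults.
3 frames: F F . . F . F . . F F . . F . . F . → 8 faults.
8 < 10: adding a frame reduced faults, as is typical.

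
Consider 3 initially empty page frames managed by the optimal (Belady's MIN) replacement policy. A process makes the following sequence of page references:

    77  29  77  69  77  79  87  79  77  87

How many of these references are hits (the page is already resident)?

77 -> fault, frames {77}
29 -> fault, frames {77,29}
77 -> hit
69 -> fault, frames {77,29,69}
77 -> hit
79 -> fault, evict 69, frames {77,29,79}
87 -> fault, evict 29, frames {77,79,87}
79 -> hit
77 -> hit
87 -> hit
Hits: 5.

5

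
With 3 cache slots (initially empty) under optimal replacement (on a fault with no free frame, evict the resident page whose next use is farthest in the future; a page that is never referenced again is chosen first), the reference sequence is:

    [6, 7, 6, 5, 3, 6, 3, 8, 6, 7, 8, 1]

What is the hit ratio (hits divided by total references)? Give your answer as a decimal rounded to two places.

0.50

6 -> fault, frames (6)
7 -> fault, frames (6 7)
6 -> hit
5 -> fault, frames (6 7 5)
3 -> fault, evict 5, frames (6 7 3)
6 -> hit
3 -> hit
8 -> fault, evict 3, frames (6 7 8)
6 -> hit
7 -> hit
8 -> hit
1 -> fault, evict 8, frames (6 7 1)
Hits: 6 of 12 references → 6/12 = 0.5000.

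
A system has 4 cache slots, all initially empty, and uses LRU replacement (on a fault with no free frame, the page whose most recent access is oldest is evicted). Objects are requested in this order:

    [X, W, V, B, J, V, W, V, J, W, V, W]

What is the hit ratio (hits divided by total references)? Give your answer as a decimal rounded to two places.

X: miss, frames {X}
W: miss, frames {X,W}
V: miss, frames {X,W,V}
B: miss, frames {X,W,V,B}
J: miss, evict X, frames {W,V,B,J}
V: hit
W: hit
V: hit
J: hit
W: hit
V: hit
W: hit
Hits: 7 of 12 references → 7/12 = 0.5833.

0.58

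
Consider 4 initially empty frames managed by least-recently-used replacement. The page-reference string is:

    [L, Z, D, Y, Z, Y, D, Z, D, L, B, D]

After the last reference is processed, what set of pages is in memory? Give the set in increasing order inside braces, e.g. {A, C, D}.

L → fault, frames {L}
Z → fault, frames {L,Z}
D → fault, frames {L,Z,D}
Y → fault, frames {L,Z,D,Y}
Z → hit
Y → hit
D → hit
Z → hit
D → hit
L → hit
B → fault, evict Y, frames {Z,D,L,B}
D → hit

{B, D, L, Z}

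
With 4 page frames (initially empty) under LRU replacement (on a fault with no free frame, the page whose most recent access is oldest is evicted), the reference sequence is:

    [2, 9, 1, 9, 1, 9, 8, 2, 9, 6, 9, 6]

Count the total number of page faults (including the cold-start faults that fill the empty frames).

5

2: fault, frames {2}
9: fault, frames {2,9}
1: fault, frames {2,9,1}
9: hit
1: hit
9: hit
8: fault, frames {2,1,9,8}
2: hit
9: hit
6: fault, evict 1, frames {8,2,9,6}
9: hit
6: hit
Page faults: 5.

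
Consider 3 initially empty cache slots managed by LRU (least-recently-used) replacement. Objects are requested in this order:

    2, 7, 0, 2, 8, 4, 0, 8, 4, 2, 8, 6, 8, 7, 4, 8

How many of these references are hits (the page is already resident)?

6

2 -> miss, frames {2}
7 -> miss, frames {2,7}
0 -> miss, frames {2,7,0}
2 -> hit
8 -> miss, evict 7, frames {0,2,8}
4 -> miss, evict 0, frames {2,8,4}
0 -> miss, evict 2, frames {8,4,0}
8 -> hit
4 -> hit
2 -> miss, evict 0, frames {8,4,2}
8 -> hit
6 -> miss, evict 4, frames {2,8,6}
8 -> hit
7 -> miss, evict 2, frames {6,8,7}
4 -> miss, evict 6, frames {8,7,4}
8 -> hit
Hits: 6.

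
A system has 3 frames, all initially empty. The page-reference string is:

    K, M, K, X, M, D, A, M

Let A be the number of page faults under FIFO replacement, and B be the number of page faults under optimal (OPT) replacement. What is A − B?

1

Under FIFO: F F . F . F F F → 6 faults.
Under OPT: F F . F . F F . → 5 faults.
A − B = 6 − 5 = 1.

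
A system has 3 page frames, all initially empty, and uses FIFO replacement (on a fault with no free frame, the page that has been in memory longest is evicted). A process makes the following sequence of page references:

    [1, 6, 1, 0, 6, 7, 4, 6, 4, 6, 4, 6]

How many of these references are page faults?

6

1 → miss, frames (1)
6 → miss, frames (1 6)
1 → hit
0 → miss, frames (1 6 0)
6 → hit
7 → miss, evict 1, frames (6 0 7)
4 → miss, evict 6, frames (0 7 4)
6 → miss, evict 0, frames (7 4 6)
4 → hit
6 → hit
4 → hit
6 → hit
Page faults: 6.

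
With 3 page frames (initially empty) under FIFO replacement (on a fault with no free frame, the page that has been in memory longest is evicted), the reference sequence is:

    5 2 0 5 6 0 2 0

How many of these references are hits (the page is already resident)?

4

5: fault, frames {5}
2: fault, frames {5,2}
0: fault, frames {5,2,0}
5: hit
6: fault, evict 5, frames {2,0,6}
0: hit
2: hit
0: hit
Hits: 4.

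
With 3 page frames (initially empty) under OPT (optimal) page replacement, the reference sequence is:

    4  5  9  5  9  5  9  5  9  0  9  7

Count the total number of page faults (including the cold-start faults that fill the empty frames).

5

4: miss, frames [4]
5: miss, frames [4, 5]
9: miss, frames [4, 5, 9]
5: hit
9: hit
5: hit
9: hit
5: hit
9: hit
0: miss, evict 5, frames [4, 9, 0]
9: hit
7: miss, evict 0, frames [4, 9, 7]
Page faults: 5.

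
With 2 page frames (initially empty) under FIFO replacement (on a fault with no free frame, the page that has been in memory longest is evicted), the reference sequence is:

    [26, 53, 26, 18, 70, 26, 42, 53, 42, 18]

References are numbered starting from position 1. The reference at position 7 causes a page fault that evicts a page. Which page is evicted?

70

pos 1: 26 -> miss, frames (26)
pos 2: 53 -> miss, frames (26 53)
pos 3: 26 -> hit
pos 4: 18 -> miss, evict 26, frames (53 18)
pos 5: 70 -> miss, evict 53, frames (18 70)
pos 6: 26 -> miss, evict 18, frames (70 26)
pos 7: 42 -> miss, evict 70, frames (26 42)
At position 7, page 70 is evicted.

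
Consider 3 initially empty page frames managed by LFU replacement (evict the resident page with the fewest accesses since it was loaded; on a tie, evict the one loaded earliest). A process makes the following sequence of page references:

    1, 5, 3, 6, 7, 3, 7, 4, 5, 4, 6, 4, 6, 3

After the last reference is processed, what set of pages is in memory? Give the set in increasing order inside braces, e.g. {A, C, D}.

{3, 6, 7}

1: fault, frames [1]
5: fault, frames [1, 5]
3: fault, frames [1, 5, 3]
6: fault, evict 1, frames [5, 3, 6]
7: fault, evict 5, frames [3, 6, 7]
3: hit
7: hit
4: fault, evict 6, frames [3, 7, 4]
5: fault, evict 4, frames [3, 7, 5]
4: fault, evict 5, frames [3, 7, 4]
6: fault, evict 4, frames [3, 7, 6]
4: fault, evict 6, frames [3, 7, 4]
6: fault, evict 4, frames [3, 7, 6]
3: hit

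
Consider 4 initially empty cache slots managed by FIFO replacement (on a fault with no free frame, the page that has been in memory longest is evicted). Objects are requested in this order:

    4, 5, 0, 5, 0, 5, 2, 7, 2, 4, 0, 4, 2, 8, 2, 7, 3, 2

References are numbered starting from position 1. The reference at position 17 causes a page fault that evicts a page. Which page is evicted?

2

pos 1: 4: fault, frames [4]
pos 2: 5: fault, frames [4, 5]
pos 3: 0: fault, frames [4, 5, 0]
pos 4: 5: hit
pos 5: 0: hit
pos 6: 5: hit
pos 7: 2: fault, frames [4, 5, 0, 2]
pos 8: 7: fault, evict 4, frames [5, 0, 2, 7]
pos 9: 2: hit
pos 10: 4: fault, evict 5, frames [0, 2, 7, 4]
pos 11: 0: hit
pos 12: 4: hit
pos 13: 2: hit
pos 14: 8: fault, evict 0, frames [2, 7, 4, 8]
pos 15: 2: hit
pos 16: 7: hit
pos 17: 3: fault, evict 2, frames [7, 4, 8, 3]
At position 17, page 2 is evicted.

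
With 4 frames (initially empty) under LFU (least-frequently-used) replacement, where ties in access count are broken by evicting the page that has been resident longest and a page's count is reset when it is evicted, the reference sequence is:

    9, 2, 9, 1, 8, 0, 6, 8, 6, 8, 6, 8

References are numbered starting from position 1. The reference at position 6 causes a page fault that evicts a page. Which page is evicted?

2

pos 1: 9 → fault, frames {9}
pos 2: 2 → fault, frames {9,2}
pos 3: 9 → hit
pos 4: 1 → fault, frames {9,2,1}
pos 5: 8 → fault, frames {9,2,1,8}
pos 6: 0 → fault, evict 2, frames {9,1,8,0}
At position 6, page 2 is evicted.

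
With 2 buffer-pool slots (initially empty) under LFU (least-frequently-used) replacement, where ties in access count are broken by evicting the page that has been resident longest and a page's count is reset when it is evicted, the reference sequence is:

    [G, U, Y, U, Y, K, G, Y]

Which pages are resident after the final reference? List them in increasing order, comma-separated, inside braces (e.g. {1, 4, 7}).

G -> miss, frames {G}
U -> miss, frames {G,U}
Y -> miss, evict G, frames {U,Y}
U -> hit
Y -> hit
K -> miss, evict U, frames {Y,K}
G -> miss, evict K, frames {Y,G}
Y -> hit

{G, Y}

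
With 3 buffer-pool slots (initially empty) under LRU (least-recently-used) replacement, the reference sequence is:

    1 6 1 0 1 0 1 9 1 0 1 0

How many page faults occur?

4

1: fault, frames [1]
6: fault, frames [1, 6]
1: hit
0: fault, frames [6, 1, 0]
1: hit
0: hit
1: hit
9: fault, evict 6, frames [0, 1, 9]
1: hit
0: hit
1: hit
0: hit
Page faults: 4.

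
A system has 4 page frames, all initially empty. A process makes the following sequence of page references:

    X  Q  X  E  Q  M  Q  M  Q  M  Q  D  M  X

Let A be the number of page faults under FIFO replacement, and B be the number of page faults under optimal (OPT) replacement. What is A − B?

1

Under FIFO: F F . F . F . . . . . F . F → 6 faults.
Under OPT: F F . F . F . . . . . F . . → 5 faults.
A − B = 6 − 5 = 1.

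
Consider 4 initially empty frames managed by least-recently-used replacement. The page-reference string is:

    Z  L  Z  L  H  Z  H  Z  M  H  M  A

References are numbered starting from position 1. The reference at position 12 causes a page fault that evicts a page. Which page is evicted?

pos 1: Z: miss, frames {Z}
pos 2: L: miss, frames {Z,L}
pos 3: Z: hit
pos 4: L: hit
pos 5: H: miss, frames {Z,L,H}
pos 6: Z: hit
pos 7: H: hit
pos 8: Z: hit
pos 9: M: miss, frames {L,H,Z,M}
pos 10: H: hit
pos 11: M: hit
pos 12: A: miss, evict L, frames {Z,H,M,A}
At position 12, page L is evicted.

L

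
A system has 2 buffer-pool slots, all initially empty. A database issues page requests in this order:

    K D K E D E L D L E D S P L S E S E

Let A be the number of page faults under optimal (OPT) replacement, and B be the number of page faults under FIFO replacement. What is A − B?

-2

Under OPT: F F . F . . F . . F . F F F . F . . → 9 faults.
Under FIFO: F F . F . . F F . F . F F F F F . . → 11 faults.
A − B = 9 − 11 = -2.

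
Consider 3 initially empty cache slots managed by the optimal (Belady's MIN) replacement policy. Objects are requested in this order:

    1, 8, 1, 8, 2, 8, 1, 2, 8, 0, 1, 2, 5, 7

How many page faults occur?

1 → fault, frames (1)
8 → fault, frames (1 8)
1 → hit
8 → hit
2 → fault, frames (1 8 2)
8 → hit
1 → hit
2 → hit
8 → hit
0 → fault, evict 8, frames (1 2 0)
1 → hit
2 → hit
5 → fault, evict 0, frames (1 2 5)
7 → fault, evict 5, frames (1 2 7)
Page faults: 6.

6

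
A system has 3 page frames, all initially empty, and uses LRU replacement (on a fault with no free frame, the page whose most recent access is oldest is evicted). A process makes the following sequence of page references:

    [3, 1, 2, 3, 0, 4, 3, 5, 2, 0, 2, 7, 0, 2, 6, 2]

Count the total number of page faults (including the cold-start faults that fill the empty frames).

3 → fault, frames [3]
1 → fault, frames [3, 1]
2 → fault, frames [3, 1, 2]
3 → hit
0 → fault, evict 1, frames [2, 3, 0]
4 → fault, evict 2, frames [3, 0, 4]
3 → hit
5 → fault, evict 0, frames [4, 3, 5]
2 → fault, evict 4, frames [3, 5, 2]
0 → fault, evict 3, frames [5, 2, 0]
2 → hit
7 → fault, evict 5, frames [0, 2, 7]
0 → hit
2 → hit
6 → fault, evict 7, frames [0, 2, 6]
2 → hit
Page faults: 10.

10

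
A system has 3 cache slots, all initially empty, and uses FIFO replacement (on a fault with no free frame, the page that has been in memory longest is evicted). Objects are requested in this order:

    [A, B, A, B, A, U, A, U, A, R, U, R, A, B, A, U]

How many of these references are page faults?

7

A: miss, frames [A]
B: miss, frames [A, B]
A: hit
B: hit
A: hit
U: miss, frames [A, B, U]
A: hit
U: hit
A: hit
R: miss, evict A, frames [B, U, R]
U: hit
R: hit
A: miss, evict B, frames [U, R, A]
B: miss, evict U, frames [R, A, B]
A: hit
U: miss, evict R, frames [A, B, U]
Page faults: 7.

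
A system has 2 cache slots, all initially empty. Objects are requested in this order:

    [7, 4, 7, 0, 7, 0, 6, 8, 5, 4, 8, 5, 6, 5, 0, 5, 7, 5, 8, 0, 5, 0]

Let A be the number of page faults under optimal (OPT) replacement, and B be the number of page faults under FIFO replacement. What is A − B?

Under OPT: F F . F . . F F F F . F F . F . F . F F . . → 13 faults.
Under FIFO: F F . F F . F F F F F F F . F F F . F F F . → 17 faults.
A − B = 13 − 17 = -4.

-4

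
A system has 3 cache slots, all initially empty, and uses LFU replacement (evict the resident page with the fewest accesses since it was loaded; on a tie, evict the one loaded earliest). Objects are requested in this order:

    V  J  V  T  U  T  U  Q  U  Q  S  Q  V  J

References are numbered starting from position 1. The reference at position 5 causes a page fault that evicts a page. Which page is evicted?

J

pos 1: V → miss, frames (V)
pos 2: J → miss, frames (V J)
pos 3: V → hit
pos 4: T → miss, frames (V J T)
pos 5: U → miss, evict J, frames (V T U)
At position 5, page J is evicted.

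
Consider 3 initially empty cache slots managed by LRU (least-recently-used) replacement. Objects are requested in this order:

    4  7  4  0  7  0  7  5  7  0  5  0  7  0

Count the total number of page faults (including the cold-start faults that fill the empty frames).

4

4: miss, frames (4)
7: miss, frames (4 7)
4: hit
0: miss, frames (7 4 0)
7: hit
0: hit
7: hit
5: miss, evict 4, frames (0 7 5)
7: hit
0: hit
5: hit
0: hit
7: hit
0: hit
Page faults: 4.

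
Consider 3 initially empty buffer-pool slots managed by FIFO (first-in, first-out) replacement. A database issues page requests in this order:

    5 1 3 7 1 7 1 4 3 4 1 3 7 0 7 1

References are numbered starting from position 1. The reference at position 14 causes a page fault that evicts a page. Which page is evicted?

1

pos 1: 5: fault, frames [5]
pos 2: 1: fault, frames [5, 1]
pos 3: 3: fault, frames [5, 1, 3]
pos 4: 7: fault, evict 5, frames [1, 3, 7]
pos 5: 1: hit
pos 6: 7: hit
pos 7: 1: hit
pos 8: 4: fault, evict 1, frames [3, 7, 4]
pos 9: 3: hit
pos 10: 4: hit
pos 11: 1: fault, evict 3, frames [7, 4, 1]
pos 12: 3: fault, evict 7, frames [4, 1, 3]
pos 13: 7: fault, evict 4, frames [1, 3, 7]
pos 14: 0: fault, evict 1, frames [3, 7, 0]
At position 14, page 1 is evicted.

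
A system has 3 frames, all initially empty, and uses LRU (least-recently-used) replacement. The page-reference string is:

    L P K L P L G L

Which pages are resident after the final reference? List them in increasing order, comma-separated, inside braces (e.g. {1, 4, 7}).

{G, L, P}

L: miss, frames (L)
P: miss, frames (L P)
K: miss, frames (L P K)
L: hit
P: hit
L: hit
G: miss, evict K, frames (P L G)
L: hit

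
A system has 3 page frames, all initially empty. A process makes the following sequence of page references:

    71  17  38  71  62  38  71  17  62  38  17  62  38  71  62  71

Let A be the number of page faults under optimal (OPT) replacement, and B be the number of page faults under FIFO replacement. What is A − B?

Under OPT: F F F . F . . F . . . . . F . . → 6 faults.
Under FIFO: F F F . F . F F . F . F . F . . → 9 faults.
A − B = 6 − 9 = -3.

-3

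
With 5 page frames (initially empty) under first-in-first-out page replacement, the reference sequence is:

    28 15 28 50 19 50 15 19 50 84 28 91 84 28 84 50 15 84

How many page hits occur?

10

28 → miss, frames [28]
15 → miss, frames [28, 15]
28 → hit
50 → miss, frames [28, 15, 50]
19 → miss, frames [28, 15, 50, 19]
50 → hit
15 → hit
19 → hit
50 → hit
84 → miss, frames [28, 15, 50, 19, 84]
28 → hit
91 → miss, evict 28, frames [15, 50, 19, 84, 91]
84 → hit
28 → miss, evict 15, frames [50, 19, 84, 91, 28]
84 → hit
50 → hit
15 → miss, evict 50, frames [19, 84, 91, 28, 15]
84 → hit
Hits: 10.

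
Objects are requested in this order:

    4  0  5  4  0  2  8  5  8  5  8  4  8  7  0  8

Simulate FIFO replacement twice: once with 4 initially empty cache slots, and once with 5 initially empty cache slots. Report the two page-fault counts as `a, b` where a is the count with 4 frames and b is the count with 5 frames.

8, 6

4 frames: F F F . . F F . . . . F . F F . → 8 faults.
5 frames: F F F . . F F . . . . . . F . . → 6 faults.
6 < 8: adding a frame reduced faults, as is typical.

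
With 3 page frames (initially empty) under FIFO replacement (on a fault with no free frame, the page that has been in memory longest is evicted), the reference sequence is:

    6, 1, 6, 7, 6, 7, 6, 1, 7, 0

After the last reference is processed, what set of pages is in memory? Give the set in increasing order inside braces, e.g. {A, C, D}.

{0, 1, 7}

6: miss, frames (6)
1: miss, frames (6 1)
6: hit
7: miss, frames (6 1 7)
6: hit
7: hit
6: hit
1: hit
7: hit
0: miss, evict 6, frames (1 7 0)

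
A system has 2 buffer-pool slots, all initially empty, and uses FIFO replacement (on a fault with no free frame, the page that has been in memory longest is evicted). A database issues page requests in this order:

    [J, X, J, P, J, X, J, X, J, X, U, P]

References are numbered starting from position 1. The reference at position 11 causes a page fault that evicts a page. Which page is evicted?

pos 1: J -> miss, frames {J}
pos 2: X -> miss, frames {J,X}
pos 3: J -> hit
pos 4: P -> miss, evict J, frames {X,P}
pos 5: J -> miss, evict X, frames {P,J}
pos 6: X -> miss, evict P, frames {J,X}
pos 7: J -> hit
pos 8: X -> hit
pos 9: J -> hit
pos 10: X -> hit
pos 11: U -> miss, evict J, frames {X,U}
At position 11, page J is evicted.

J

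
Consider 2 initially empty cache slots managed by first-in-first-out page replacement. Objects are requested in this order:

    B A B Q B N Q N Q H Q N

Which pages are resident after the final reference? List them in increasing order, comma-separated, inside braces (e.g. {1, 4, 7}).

B → fault, frames {B}
A → fault, frames {B,A}
B → hit
Q → fault, evict B, frames {A,Q}
B → fault, evict A, frames {Q,B}
N → fault, evict Q, frames {B,N}
Q → fault, evict B, frames {N,Q}
N → hit
Q → hit
H → fault, evict N, frames {Q,H}
Q → hit
N → fault, evict Q, frames {H,N}

{H, N}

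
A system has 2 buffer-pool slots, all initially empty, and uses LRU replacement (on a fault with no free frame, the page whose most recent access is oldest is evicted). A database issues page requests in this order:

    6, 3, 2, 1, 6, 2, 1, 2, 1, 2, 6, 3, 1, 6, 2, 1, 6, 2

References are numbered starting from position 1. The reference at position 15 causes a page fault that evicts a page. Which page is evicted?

pos 1: 6 -> miss, frames [6]
pos 2: 3 -> miss, frames [6, 3]
pos 3: 2 -> miss, evict 6, frames [3, 2]
pos 4: 1 -> miss, evict 3, frames [2, 1]
pos 5: 6 -> miss, evict 2, frames [1, 6]
pos 6: 2 -> miss, evict 1, frames [6, 2]
pos 7: 1 -> miss, evict 6, frames [2, 1]
pos 8: 2 -> hit
pos 9: 1 -> hit
pos 10: 2 -> hit
pos 11: 6 -> miss, evict 1, frames [2, 6]
pos 12: 3 -> miss, evict 2, frames [6, 3]
pos 13: 1 -> miss, evict 6, frames [3, 1]
pos 14: 6 -> miss, evict 3, frames [1, 6]
pos 15: 2 -> miss, evict 1, frames [6, 2]
At position 15, page 1 is evicted.

1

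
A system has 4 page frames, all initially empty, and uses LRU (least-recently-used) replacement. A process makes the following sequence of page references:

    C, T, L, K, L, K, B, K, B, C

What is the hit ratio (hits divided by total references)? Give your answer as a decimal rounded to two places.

C → miss, frames (C)
T → miss, frames (C T)
L → miss, frames (C T L)
K → miss, frames (C T L K)
L → hit
K → hit
B → miss, evict C, frames (T L K B)
K → hit
B → hit
C → miss, evict T, frames (L K B C)
Hits: 4 of 10 references → 4/10 = 0.4000.

0.40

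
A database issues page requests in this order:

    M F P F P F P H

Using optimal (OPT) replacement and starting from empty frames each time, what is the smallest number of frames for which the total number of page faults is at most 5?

f=1: 8 faults
f=2: 4 faults
f=3: 4 faults
f=4: 4 faults
Smallest f with faults ≤ 5 is 2.

2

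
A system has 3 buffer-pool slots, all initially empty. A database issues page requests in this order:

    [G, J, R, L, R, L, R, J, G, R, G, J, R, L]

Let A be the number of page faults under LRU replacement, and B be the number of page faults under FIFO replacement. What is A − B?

Under LRU: F F F F . . . . F . . . . F → 6 faults.
Under FIFO: F F F F . . . . F . . F F F → 8 faults.
A − B = 6 − 8 = -2.

-2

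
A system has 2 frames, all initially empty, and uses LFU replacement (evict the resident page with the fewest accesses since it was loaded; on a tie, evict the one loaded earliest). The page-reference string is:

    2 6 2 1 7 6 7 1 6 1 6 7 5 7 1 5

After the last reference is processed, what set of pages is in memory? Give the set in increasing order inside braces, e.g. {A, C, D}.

{2, 5}

2 -> fault, frames [2]
6 -> fault, frames [2, 6]
2 -> hit
1 -> fault, evict 6, frames [2, 1]
7 -> fault, evict 1, frames [2, 7]
6 -> fault, evict 7, frames [2, 6]
7 -> fault, evict 6, frames [2, 7]
1 -> fault, evict 7, frames [2, 1]
6 -> fault, evict 1, frames [2, 6]
1 -> fault, evict 6, frames [2, 1]
6 -> fault, evict 1, frames [2, 6]
7 -> fault, evict 6, frames [2, 7]
5 -> fault, evict 7, frames [2, 5]
7 -> fault, evict 5, frames [2, 7]
1 -> fault, evict 7, frames [2, 1]
5 -> fault, evict 1, frames [2, 5]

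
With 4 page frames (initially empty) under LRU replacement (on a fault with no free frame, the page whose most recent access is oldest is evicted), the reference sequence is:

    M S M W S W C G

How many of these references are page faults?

M: miss, frames (M)
S: miss, frames (M S)
M: hit
W: miss, frames (S M W)
S: hit
W: hit
C: miss, frames (M S W C)
G: miss, evict M, frames (S W C G)
Page faults: 5.

5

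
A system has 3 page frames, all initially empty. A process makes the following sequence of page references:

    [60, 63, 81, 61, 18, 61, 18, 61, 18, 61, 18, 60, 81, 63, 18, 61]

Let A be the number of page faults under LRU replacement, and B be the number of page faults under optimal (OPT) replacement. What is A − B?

3

Under LRU: F F F F F . . . . . . F F F F F → 10 faults.
Under OPT: F F F F F . . . . . . . F F . . → 7 faults.
A − B = 10 − 7 = 3.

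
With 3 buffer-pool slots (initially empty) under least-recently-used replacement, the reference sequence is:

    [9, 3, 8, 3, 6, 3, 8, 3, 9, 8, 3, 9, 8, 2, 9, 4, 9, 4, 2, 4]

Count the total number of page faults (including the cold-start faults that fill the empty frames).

9 -> fault, frames (9)
3 -> fault, frames (9 3)
8 -> fault, frames (9 3 8)
3 -> hit
6 -> fault, evict 9, frames (8 3 6)
3 -> hit
8 -> hit
3 -> hit
9 -> fault, evict 6, frames (8 3 9)
8 -> hit
3 -> hit
9 -> hit
8 -> hit
2 -> fault, evict 3, frames (9 8 2)
9 -> hit
4 -> fault, evict 8, frames (2 9 4)
9 -> hit
4 -> hit
2 -> hit
4 -> hit
Page faults: 7.

7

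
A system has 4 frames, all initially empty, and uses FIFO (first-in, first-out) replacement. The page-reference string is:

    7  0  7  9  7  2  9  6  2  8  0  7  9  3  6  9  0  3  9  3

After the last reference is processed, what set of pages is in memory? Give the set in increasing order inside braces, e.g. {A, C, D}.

7 -> fault, frames {7}
0 -> fault, frames {7,0}
7 -> hit
9 -> fault, frames {7,0,9}
7 -> hit
2 -> fault, frames {7,0,9,2}
9 -> hit
6 -> fault, evict 7, frames {0,9,2,6}
2 -> hit
8 -> fault, evict 0, frames {9,2,6,8}
0 -> fault, evict 9, frames {2,6,8,0}
7 -> fault, evict 2, frames {6,8,0,7}
9 -> fault, evict 6, frames {8,0,7,9}
3 -> fault, evict 8, frames {0,7,9,3}
6 -> fault, evict 0, frames {7,9,3,6}
9 -> hit
0 -> fault, evict 7, frames {9,3,6,0}
3 -> hit
9 -> hit
3 -> hit

{0, 3, 6, 9}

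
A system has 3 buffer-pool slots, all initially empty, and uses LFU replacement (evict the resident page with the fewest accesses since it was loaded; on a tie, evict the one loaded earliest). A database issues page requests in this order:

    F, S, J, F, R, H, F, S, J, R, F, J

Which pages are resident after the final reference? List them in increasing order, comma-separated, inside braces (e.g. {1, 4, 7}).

F → miss, frames [F]
S → miss, frames [F, S]
J → miss, frames [F, S, J]
F → hit
R → miss, evict S, frames [F, J, R]
H → miss, evict J, frames [F, R, H]
F → hit
S → miss, evict R, frames [F, H, S]
J → miss, evict H, frames [F, S, J]
R → miss, evict S, frames [F, J, R]
F → hit
J → hit

{F, J, R}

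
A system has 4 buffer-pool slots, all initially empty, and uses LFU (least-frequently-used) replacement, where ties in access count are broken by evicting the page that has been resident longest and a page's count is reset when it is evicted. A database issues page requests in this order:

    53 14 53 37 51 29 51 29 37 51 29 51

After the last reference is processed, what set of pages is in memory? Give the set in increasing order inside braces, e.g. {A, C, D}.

53 → fault, frames {53}
14 → fault, frames {53,14}
53 → hit
37 → fault, frames {53,14,37}
51 → fault, frames {53,14,37,51}
29 → fault, evict 14, frames {53,37,51,29}
51 → hit
29 → hit
37 → hit
51 → hit
29 → hit
51 → hit

{29, 37, 51, 53}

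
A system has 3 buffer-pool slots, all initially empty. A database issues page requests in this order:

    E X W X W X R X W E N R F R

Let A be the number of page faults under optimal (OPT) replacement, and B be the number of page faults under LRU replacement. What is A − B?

-1

Under OPT: F F F . . . F . . F F . F . → 7 faults.
Under LRU: F F F . . . F . . F F F F . → 8 faults.
A − B = 7 − 8 = -1.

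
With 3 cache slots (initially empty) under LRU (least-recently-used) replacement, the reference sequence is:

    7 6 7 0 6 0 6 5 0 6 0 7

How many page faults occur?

5

7: fault, frames (7)
6: fault, frames (7 6)
7: hit
0: fault, frames (6 7 0)
6: hit
0: hit
6: hit
5: fault, evict 7, frames (0 6 5)
0: hit
6: hit
0: hit
7: fault, evict 5, frames (6 0 7)
Page faults: 5.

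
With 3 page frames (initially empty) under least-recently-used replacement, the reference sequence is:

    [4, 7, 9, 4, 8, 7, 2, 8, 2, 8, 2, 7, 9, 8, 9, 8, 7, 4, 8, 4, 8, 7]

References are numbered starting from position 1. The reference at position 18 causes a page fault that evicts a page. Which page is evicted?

pos 1: 4 → miss, frames [4]
pos 2: 7 → miss, frames [4, 7]
pos 3: 9 → miss, frames [4, 7, 9]
pos 4: 4 → hit
pos 5: 8 → miss, evict 7, frames [9, 4, 8]
pos 6: 7 → miss, evict 9, frames [4, 8, 7]
pos 7: 2 → miss, evict 4, frames [8, 7, 2]
pos 8: 8 → hit
pos 9: 2 → hit
pos 10: 8 → hit
pos 11: 2 → hit
pos 12: 7 → hit
pos 13: 9 → miss, evict 8, frames [2, 7, 9]
pos 14: 8 → miss, evict 2, frames [7, 9, 8]
pos 15: 9 → hit
pos 16: 8 → hit
pos 17: 7 → hit
pos 18: 4 → miss, evict 9, frames [8, 7, 4]
At position 18, page 9 is evicted.

9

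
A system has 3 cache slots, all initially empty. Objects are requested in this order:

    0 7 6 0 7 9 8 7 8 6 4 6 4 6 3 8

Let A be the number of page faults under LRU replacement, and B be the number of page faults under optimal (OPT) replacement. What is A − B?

2

Under LRU: F F F . . F F . . F F . . . F F → 9 faults.
Under OPT: F F F . . F F . . . F . . . F . → 7 faults.
A − B = 9 − 7 = 2.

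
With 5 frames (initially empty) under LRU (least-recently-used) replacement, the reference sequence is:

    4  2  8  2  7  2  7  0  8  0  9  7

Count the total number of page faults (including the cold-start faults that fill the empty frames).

4 → fault, frames {4}
2 → fault, frames {4,2}
8 → fault, frames {4,2,8}
2 → hit
7 → fault, frames {4,8,2,7}
2 → hit
7 → hit
0 → fault, frames {4,8,2,7,0}
8 → hit
0 → hit
9 → fault, evict 4, frames {2,7,8,0,9}
7 → hit
Page faults: 6.

6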